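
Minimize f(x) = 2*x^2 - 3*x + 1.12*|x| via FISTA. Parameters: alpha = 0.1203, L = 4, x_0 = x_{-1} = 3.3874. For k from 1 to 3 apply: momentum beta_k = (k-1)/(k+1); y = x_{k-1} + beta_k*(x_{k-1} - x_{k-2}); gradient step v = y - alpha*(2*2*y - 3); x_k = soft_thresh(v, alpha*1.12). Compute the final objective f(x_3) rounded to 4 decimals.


FISTA on f(x) = 2*x^2 - 3*x + 1.12*|x|
L = 4, alpha = 0.1203
Iteration 1: beta = 0.0, y = 3.3874 + 0.0*(3.3874 - 3.3874) = 3.3874
  grad(y) = 10.5496, v = y - alpha*grad = 2.1183
  prox(v) = soft_thresh(2.1183, 0.1347) = 1.9835
Iteration 2: beta = 0.3333, y = 1.9835 + 0.3333*(1.9835 - 3.3874) = 1.5156
  grad(y) = 3.0624, v = y - alpha*grad = 1.1472
  prox(v) = soft_thresh(1.1472, 0.1347) = 1.0125
Iteration 3: beta = 0.5, y = 1.0125 + 0.5*(1.0125 - 1.9835) = 0.5269
  grad(y) = -0.8924, v = y - alpha*grad = 0.6343
  prox(v) = soft_thresh(0.6343, 0.1347) = 0.4995
f(x_3) = 2*0.4995^2 - 3*0.4995 + 1.12*|0.4995| = -0.4401


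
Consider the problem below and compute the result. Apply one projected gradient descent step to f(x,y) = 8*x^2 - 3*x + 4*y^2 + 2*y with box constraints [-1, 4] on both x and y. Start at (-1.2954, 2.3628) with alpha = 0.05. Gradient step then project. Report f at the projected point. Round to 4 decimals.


Step 1: Compute gradient at (-1.2954, 2.3628).
grad_x = 2*8*-1.2954 - 3 = -23.7264
grad_y = 2*4*2.3628 + 2 = 20.9024
Step 2: Gradient step.
x_raw = -1.2954 - 0.05*-23.7264 = -0.1091
y_raw = 2.3628 - 0.05*20.9024 = 1.3177
Step 3: Project onto [-1, 4].
x_proj = clip(-0.1091) = -0.1091
y_proj = clip(1.3177) = 1.3177
Step 4: Evaluate f.
f(-0.1091, 1.3177) = 10.0029


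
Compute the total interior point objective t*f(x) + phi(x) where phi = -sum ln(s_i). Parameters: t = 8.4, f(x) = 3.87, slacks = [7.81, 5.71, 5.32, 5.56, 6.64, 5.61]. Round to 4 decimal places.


Step 1: Compute log-barrier.
ln values: [2.0554, 1.7422, 1.6715, 1.7156, 1.8931, 1.7246]
phi = -(2.0554 + 1.7422 + 1.6715 + 1.7156 + 1.8931 + 1.7246) = -10.8024
Step 2: Compute augmented objective.
t*f(x) = 8.4*3.87 = 32.508
Total = 32.508 - 10.8024 = 21.7056


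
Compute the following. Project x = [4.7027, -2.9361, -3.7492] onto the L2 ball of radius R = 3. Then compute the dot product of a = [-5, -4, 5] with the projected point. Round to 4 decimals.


Step 1: Compute ||x|| (intermediates to 6 decimals).
||x|| = sqrt(4.7027^2 + (-2.9361)^2 + (-3.7492)^2) = 6.692725
Step 2: Project.
Since ||x|| > R, scale = R/||x|| = 3/6.692725 = 0.448248, proj(x) = scale * x
proj(x) = [2.107976, -1.316101, -1.680571]
Step 3: Dot product.
a^T * proj(x) = -5*2.107976 - 4*(-1.316101) + 5*(-1.680571) = -13.6783


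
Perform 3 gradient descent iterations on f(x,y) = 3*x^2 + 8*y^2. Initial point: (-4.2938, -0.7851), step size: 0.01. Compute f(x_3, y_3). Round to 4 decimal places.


Gradient descent on f(x,y) = 3*x^2 + 8*y^2.
Starting point: (-4.2938, -0.7851), alpha = 0.01
Step 1: grad_x = 2*3*-4.2938 = -25.7628, grad_y = 2*8*-0.7851 = -12.5616
  x_1 = -4.2938 - 0.01*-25.7628 = -4.0362
  y_1 = -0.7851 - 0.01*-12.5616 = -0.6595
Step 2: grad_x = 2*3*-4.0362 = -24.217, grad_y = 2*8*-0.6595 = -10.5517
  x_2 = -4.0362 - 0.01*-24.217 = -3.794
  y_2 = -0.6595 - 0.01*-10.5517 = -0.554
Step 3: grad_x = 2*3*-3.794 = -22.764, grad_y = 2*8*-0.554 = -8.8635
  x_3 = -3.794 - 0.01*-22.764 = -3.5664
  y_3 = -0.554 - 0.01*-8.8635 = -0.4653
f(-3.5664, -0.4653) = 3*(-3.5664)^2 + 8*(-0.4653)^2 = 39.8891


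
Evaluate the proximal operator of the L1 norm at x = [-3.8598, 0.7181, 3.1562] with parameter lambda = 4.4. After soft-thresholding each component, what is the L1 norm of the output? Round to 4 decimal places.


Soft-thresholding with lambda = 4.4:
prox(-3.8598) = sign(-3.8598)*max(|-3.8598| - 4.4, 0) = 0.0
prox(0.7181) = sign(0.7181)*max(|0.7181| - 4.4, 0) = 0.0
prox(3.1562) = sign(3.1562)*max(|3.1562| - 4.4, 0) = 0.0
prox(x) = [0.0, 0.0, 0.0]
||prox(x)||_1 = 0.0 + 0.0 + 0.0 = 0.0


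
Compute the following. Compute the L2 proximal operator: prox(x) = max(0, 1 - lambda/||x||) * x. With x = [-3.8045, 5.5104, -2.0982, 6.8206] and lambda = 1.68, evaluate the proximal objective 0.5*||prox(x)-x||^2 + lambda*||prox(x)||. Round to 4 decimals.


Step 1: Compute ||x||.
||x|| = 9.7858
Step 2: Compute scaling factor.
scale = max(0, 1 - 1.68/9.7858) = 0.8283
Step 3: prox(x) = [-3.1514, 4.5644, -1.738, 5.6497]
||prox(x)|| = 8.1058
Step 4: Proximal objective.
0.5*||prox-x||^2 = 1.4112
lambda*||prox|| = 13.6177
Total = 15.0289


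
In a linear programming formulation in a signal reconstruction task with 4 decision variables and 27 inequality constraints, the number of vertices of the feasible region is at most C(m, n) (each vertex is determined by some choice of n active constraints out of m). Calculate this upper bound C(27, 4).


Each vertex corresponds to some choice of n active constraints out of m, so the number of vertices is at most C(m, n) = m! / (n!(m-n)!).
m = 27, n = 4
Numerator: 27 * 26 * 25 * 24
Denominator: 4! = 24
C(27, 4) = 17550


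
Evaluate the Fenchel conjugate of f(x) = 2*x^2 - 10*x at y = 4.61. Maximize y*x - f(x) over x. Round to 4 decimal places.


f*(y) = sup_x {y*x - a*x^2 - b*x} = sup_x {(y-b)*x - a*x^2}
FOC: (y - b) - 2a*x = 0 => x* = (y - b)/(2a)
x* = (4.61 + 10)/(2*2) = 3.6525
f*(4.61) = (y-b)^2/(4a) = (4.61 + 10)^2/(4*2)
= 213.4521/8 = 26.6815


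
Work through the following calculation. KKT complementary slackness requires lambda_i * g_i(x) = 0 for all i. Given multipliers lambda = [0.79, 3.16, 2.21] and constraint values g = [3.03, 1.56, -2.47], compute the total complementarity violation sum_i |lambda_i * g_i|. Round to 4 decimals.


KKT complementary slackness check:
lambda_1 * g_1 = 0.79 * 3.03 = 2.3937
lambda_2 * g_2 = 3.16 * 1.56 = 4.9296
lambda_3 * g_3 = 2.21 * -2.47 = -5.4587
Total violation = 2.3937 + 4.9296 + 5.4587 = 12.782


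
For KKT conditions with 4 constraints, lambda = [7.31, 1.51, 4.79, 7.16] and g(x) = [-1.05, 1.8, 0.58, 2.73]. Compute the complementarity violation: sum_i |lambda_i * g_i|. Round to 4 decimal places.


KKT complementary slackness check:
lambda_1 * g_1 = 7.31 * -1.05 = -7.6755
lambda_2 * g_2 = 1.51 * 1.8 = 2.718
lambda_3 * g_3 = 4.79 * 0.58 = 2.7782
lambda_4 * g_4 = 7.16 * 2.73 = 19.5468
Total violation = 7.6755 + 2.718 + 2.7782 + 19.5468 = 32.7185


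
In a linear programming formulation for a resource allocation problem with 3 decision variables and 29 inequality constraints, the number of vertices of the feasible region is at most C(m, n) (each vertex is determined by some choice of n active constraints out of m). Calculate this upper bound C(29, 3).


Each vertex corresponds to some choice of n active constraints out of m, so the number of vertices is at most C(m, n) = m! / (n!(m-n)!).
m = 29, n = 3
Numerator: 29 * 28 * 27
Denominator: 3! = 6
C(29, 3) = 3654


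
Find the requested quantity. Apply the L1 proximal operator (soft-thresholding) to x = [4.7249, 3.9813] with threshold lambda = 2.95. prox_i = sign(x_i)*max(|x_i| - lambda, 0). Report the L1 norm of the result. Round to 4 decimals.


Soft-thresholding with lambda = 2.95:
prox(4.7249) = sign(4.7249)*max(|4.7249| - 2.95, 0) = 1.7749
prox(3.9813) = sign(3.9813)*max(|3.9813| - 2.95, 0) = 1.0313
prox(x) = [1.7749, 1.0313]
||prox(x)||_1 = 1.7749 + 1.0313 = 2.8062


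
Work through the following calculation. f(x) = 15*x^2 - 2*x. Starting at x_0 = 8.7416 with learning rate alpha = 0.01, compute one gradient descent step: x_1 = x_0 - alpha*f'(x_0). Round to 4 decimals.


We compute the gradient at x_0 and apply the update.
f'(x) = 30*x - 2
f'(8.7416) = 30*8.7416 - 2 = 260.248
x_1 = 8.7416 - 0.01*260.248 = 6.1391


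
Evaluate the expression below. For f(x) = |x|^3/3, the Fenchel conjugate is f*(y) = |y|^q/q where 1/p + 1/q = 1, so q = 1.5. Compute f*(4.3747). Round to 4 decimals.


The conjugate exponent q satisfies 1/p + 1/q = 1.
p = 3, so q = 3/(3 - 1) = 1.5
|y|^q = 4.3747^1.5 = 9.15
f*(4.3747) = 9.15 / 1.5 = 6.1


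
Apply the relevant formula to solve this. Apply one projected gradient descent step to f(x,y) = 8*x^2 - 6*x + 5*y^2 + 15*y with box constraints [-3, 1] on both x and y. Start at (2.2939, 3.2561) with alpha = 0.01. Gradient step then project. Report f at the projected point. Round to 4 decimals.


Step 1: Compute gradient at (2.2939, 3.2561).
grad_x = 2*8*2.2939 - 6 = 30.7024
grad_y = 2*5*3.2561 + 15 = 47.561
Step 2: Gradient step.
x_raw = 2.2939 - 0.01*30.7024 = 1.9869
y_raw = 3.2561 - 0.01*47.561 = 2.7805
Step 3: Project onto [-3, 1].
x_proj = clip(1.9869) = 1.0
y_proj = clip(2.7805) = 1.0
Step 4: Evaluate f.
f(1.0, 1.0) = 22.0


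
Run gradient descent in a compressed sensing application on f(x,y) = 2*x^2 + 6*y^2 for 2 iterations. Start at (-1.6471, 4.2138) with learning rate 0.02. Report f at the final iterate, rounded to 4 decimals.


Gradient descent on f(x,y) = 2*x^2 + 6*y^2.
Starting point: (-1.6471, 4.2138), alpha = 0.02
Step 1: grad_x = 2*2*-1.6471 = -6.5884, grad_y = 2*6*4.2138 = 50.5656
  x_1 = -1.6471 - 0.02*-6.5884 = -1.5153
  y_1 = 4.2138 - 0.02*50.5656 = 3.2025
Step 2: grad_x = 2*2*-1.5153 = -6.0613, grad_y = 2*6*3.2025 = 38.4299
  x_2 = -1.5153 - 0.02*-6.0613 = -1.3941
  y_2 = 3.2025 - 0.02*38.4299 = 2.4339
f(-1.3941, 2.4339) = 2*(-1.3941)^2 + 6*2.4339^2 = 39.43


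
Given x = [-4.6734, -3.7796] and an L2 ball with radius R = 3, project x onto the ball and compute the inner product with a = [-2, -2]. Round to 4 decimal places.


Step 1: Compute ||x|| (intermediates to 6 decimals).
||x|| = sqrt((-4.6734)^2 + (-3.7796)^2) = 6.010494
Step 2: Project.
Since ||x|| > R, scale = R/||x|| = 3/6.010494 = 0.499127, proj(x) = scale * x
proj(x) = [-2.33262, -1.8865]
Step 3: Dot product.
a^T * proj(x) = -2*(-2.33262) - 2*(-1.8865) = 8.4382


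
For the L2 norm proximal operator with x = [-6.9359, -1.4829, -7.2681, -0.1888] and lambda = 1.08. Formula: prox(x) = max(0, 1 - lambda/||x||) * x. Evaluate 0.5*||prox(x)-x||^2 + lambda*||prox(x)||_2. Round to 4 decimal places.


Step 1: Compute ||x||.
||x|| = 10.1571
Step 2: Compute scaling factor.
scale = max(0, 1 - 1.08/10.1571) = 0.8937
Step 3: prox(x) = [-6.1984, -1.3252, -6.4953, -0.1687]
||prox(x)|| = 9.0771
Step 4: Proximal objective.
0.5*||prox-x||^2 = 0.5832
lambda*||prox|| = 9.8033
Total = 10.3865


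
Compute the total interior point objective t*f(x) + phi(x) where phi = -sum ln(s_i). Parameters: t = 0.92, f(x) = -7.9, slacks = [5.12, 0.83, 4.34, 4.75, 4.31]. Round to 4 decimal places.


Step 1: Compute log-barrier.
ln values: [1.6332, -0.1863, 1.4679, 1.5581, 1.4609]
phi = -(1.6332 - 0.1863 + 1.4679 + 1.5581 + 1.4609) = -5.9338
Step 2: Compute augmented objective.
t*f(x) = 0.92*-7.9 = -7.268
Total = -7.268 - 5.9338 = -13.2018


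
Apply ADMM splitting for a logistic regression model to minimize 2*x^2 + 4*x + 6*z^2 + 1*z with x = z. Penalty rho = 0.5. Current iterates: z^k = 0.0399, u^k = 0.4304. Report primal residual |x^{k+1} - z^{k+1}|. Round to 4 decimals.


ADMM iteration with rho = 0.5, z^k = 0.0399, u^k = 0.4304
Step 1: x-update.
Minimize 2*x^2 + 4*x + (0.5/2)*(x - 0.0399 + 0.4304)^2
FOC: (2*2 + 0.5)*x = -4 + 0.5*(0.0399 - 0.4304)
x^{k+1} = -0.9323
Step 2: z-update.
Minimize 6*z^2 + 1*z + (0.5/2)*(-0.9323 - z + 0.4304)^2
FOC: (2*6 + 0.5)*z = -1 + 0.5*(-0.9323 + 0.4304)
z^{k+1} = -0.1001
Step 3: u-update.
u^{k+1} = 0.4304 - 0.9323 + 0.1001 = -0.4018
Step 4: Primal residual = |-0.9323 + 0.1001| = 0.8322


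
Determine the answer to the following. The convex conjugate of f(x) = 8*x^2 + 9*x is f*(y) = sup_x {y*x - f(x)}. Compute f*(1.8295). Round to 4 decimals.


f*(y) = sup_x {y*x - a*x^2 - b*x} = sup_x {(y-b)*x - a*x^2}
FOC: (y - b) - 2a*x = 0 => x* = (y - b)/(2a)
x* = (1.8295 - 9)/(2*8) = -0.4482
f*(1.8295) = (y-b)^2/(4a) = (1.8295 - 9)^2/(4*8)
= 51.4161/32 = 1.6068


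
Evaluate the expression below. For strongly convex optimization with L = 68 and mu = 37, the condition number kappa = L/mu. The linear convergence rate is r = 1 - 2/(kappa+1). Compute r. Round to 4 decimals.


Step 1: Compute the condition number.
kappa = L/mu = 68/37 = 1.8378
Step 2: Compute the convergence rate.
r = 1 - 2/(kappa + 1) = 1 - 2*mu/(L + mu) = (L - mu)/(L + mu) = 31/105 = 0.2952


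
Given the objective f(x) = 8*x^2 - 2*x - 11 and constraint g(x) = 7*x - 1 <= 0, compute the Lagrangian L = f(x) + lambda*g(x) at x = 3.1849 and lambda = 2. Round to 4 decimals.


Step 1: Evaluate f(x).
f(3.1849) = 8*3.1849^2 - 2*3.1849 - 11 = 63.7789
Step 2: Evaluate g(x).
g(3.1849) = 7*3.1849 - 1 = 21.2943
Step 3: Compute Lagrangian.
L = 63.7789 + 2*21.2943 = 106.3675


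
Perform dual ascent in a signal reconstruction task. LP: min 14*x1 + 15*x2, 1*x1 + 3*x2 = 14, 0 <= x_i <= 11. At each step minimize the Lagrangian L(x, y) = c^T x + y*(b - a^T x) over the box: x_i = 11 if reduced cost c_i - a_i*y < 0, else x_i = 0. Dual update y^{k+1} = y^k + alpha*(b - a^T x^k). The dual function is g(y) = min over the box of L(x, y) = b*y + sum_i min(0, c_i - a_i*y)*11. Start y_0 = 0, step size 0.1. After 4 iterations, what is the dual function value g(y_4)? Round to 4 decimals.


Dual ascent for LP: min 14*x1 + 15*x2, 1*x1 + 3*x2 = 14, 0 <= x_i <= 11
Step 1: y^k = 0.0, reduced costs: (14.0, 15.0)
  x^k = (0.0, 0.0), subgradient = b - a^T x = 14.0
  y^{k+1} = 0.0 + 0.1*14.0 = 1.4
Step 2: y^k = 1.4, reduced costs: (12.6, 10.8)
  x^k = (0.0, 0.0), subgradient = b - a^T x = 14.0
  y^{k+1} = 1.4 + 0.1*14.0 = 2.8
Step 3: y^k = 2.8, reduced costs: (11.2, 6.6)
  x^k = (0.0, 0.0), subgradient = b - a^T x = 14.0
  y^{k+1} = 2.8 + 0.1*14.0 = 4.2
Step 4: y^k = 4.2, reduced costs: (9.8, 2.4)
  x^k = (0.0, 0.0), subgradient = b - a^T x = 14.0
  y^{k+1} = 4.2 + 0.1*14.0 = 5.6
Dual objective at y_4 = 5.6: reduced costs (8.4, -1.8), box minimizer x = (0.0, 11.0)
g(y_4) = b*y + (c1 - a1*y)*x1 + (c2 - a2*y)*x2 = 14*5.6 + 8.4*0.0 + (-1.8)*11.0 = 78.4 + 0.0 - 19.8 = 58.6


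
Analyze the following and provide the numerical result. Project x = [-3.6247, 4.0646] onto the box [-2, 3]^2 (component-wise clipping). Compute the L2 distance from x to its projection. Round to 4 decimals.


Project each component onto [-2, 3].
clip(-3.6247) = -2.0, clip(4.0646) = 3.0
Projection = [-2.0, 3.0]
Squared diffs: [2.6397, 1.1334]
Distance = sqrt(3.7731) = 1.9424


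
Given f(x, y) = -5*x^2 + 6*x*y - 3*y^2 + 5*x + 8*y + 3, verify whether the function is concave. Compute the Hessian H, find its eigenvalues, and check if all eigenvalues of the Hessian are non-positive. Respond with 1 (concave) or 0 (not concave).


The Hessian of f(x,y) = -5*x^2 + 6*x*y - 3*y^2 + 5*x + 8*y + 3 is:
H = [[-10, 6], [6, -6]]
Trace = -10 - 6 = -16
Determinant = -10*-6 - (6)^2 = 24
Discriminant = (-16)^2 - 4*24 = 160.0
Eigenvalues: lambda_1 = -14.3246, lambda_2 = -1.6754
The function is concave.

1


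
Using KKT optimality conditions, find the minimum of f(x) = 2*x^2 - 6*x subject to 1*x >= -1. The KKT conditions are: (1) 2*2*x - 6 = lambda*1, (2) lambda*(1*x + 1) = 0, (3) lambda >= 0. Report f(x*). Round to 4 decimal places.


Step 1: Try lambda = 0 (constraint inactive).
Stationarity: 2*2*x - 6 = 0
x* = 6/(2*2) = 1.5
Check constraint: 1*1.5 = 1.5 >= -1 -- satisfied.
Step 2: Compute optimal value.
f(x*) = 2*1.5^2 - 6*1.5 = -4.5


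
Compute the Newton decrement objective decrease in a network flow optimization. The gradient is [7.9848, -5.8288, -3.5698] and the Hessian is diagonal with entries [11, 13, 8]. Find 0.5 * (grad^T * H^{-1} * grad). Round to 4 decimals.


Step 1: H is diagonal, so H^(-1) * g = [0.7259, -0.4484, -0.4462].
Step 2: g^T H^(-1) g = sum_i g_i^2 / H_ii
  = (7.9848)^2/11 + (-5.8288)^2/13 + (-3.5698)^2/8
  = 5.7961 + 2.6135 + 1.5929 = 10.0025
Step 3: Objective decrease = 0.5 * g^T H^(-1) g = 5.0012


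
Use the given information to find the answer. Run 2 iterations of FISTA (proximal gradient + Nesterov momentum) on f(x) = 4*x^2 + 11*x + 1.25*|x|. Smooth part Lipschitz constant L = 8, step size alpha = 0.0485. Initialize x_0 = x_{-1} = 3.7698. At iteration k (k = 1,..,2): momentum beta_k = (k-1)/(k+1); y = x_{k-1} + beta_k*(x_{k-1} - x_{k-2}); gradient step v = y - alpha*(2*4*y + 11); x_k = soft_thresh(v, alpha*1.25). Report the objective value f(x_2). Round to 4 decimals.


FISTA on f(x) = 4*x^2 + 11*x + 1.25*|x|
L = 8, alpha = 0.0485
Iteration 1: beta = 0.0, y = 3.7698 + 0.0*(3.7698 - 3.7698) = 3.7698
  grad(y) = 41.1584, v = y - alpha*grad = 1.7736
  prox(v) = soft_thresh(1.7736, 0.0606) = 1.713
Iteration 2: beta = 0.3333, y = 1.713 + 0.3333*(1.713 - 3.7698) = 1.0274
  grad(y) = 19.2191, v = y - alpha*grad = 0.0953
  prox(v) = soft_thresh(0.0953, 0.0606) = 0.0346
f(x_2) = 4*0.0346^2 + 11*0.0346 + 1.25*|0.0346| = 0.4291


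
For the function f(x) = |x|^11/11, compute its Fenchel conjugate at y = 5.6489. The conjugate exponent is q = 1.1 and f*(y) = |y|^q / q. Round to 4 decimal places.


The conjugate exponent q satisfies 1/p + 1/q = 1.
p = 11, so q = 11/(11 - 1) = 1.1
|y|^q = 5.6489^1.1 = 6.7168
f*(5.6489) = 6.7168 / 1.1 = 6.1062


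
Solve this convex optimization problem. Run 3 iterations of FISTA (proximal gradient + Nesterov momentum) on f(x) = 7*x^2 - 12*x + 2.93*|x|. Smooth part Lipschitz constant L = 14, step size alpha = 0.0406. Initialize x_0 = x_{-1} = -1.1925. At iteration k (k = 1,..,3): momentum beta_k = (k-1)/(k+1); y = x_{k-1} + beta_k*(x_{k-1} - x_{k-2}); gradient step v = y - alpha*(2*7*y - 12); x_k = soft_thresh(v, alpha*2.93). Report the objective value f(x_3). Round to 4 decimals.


FISTA on f(x) = 7*x^2 - 12*x + 2.93*|x|
L = 14, alpha = 0.0406
Iteration 1: beta = 0.0, y = -1.1925 + 0.0*(-1.1925 + 1.1925) = -1.1925
  grad(y) = -28.695, v = y - alpha*grad = -0.0275
  prox(v) = soft_thresh(-0.0275, 0.119) = 0.0
Iteration 2: beta = 0.3333, y = 0.0 + 0.3333*(0.0 + 1.1925) = 0.3975
  grad(y) = -6.435, v = y - alpha*grad = 0.6588
  prox(v) = soft_thresh(0.6588, 0.119) = 0.5398
Iteration 3: beta = 0.5, y = 0.5398 + 0.5*(0.5398 - 0.0) = 0.8097
  grad(y) = -0.6641, v = y - alpha*grad = 0.8367
  prox(v) = soft_thresh(0.8367, 0.119) = 0.7177
f(x_3) = 7*0.7177^2 - 12*0.7177 + 2.93*|0.7177| = -2.9039


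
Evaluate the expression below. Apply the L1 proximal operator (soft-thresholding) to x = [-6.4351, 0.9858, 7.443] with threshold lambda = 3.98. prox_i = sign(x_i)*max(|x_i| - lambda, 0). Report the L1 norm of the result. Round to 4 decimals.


Soft-thresholding with lambda = 3.98:
prox(-6.4351) = sign(-6.4351)*max(|-6.4351| - 3.98, 0) = -2.4551
prox(0.9858) = sign(0.9858)*max(|0.9858| - 3.98, 0) = 0.0
prox(7.443) = sign(7.443)*max(|7.443| - 3.98, 0) = 3.463
prox(x) = [-2.4551, 0.0, 3.463]
||prox(x)||_1 = 2.4551 + 0.0 + 3.463 = 5.9181


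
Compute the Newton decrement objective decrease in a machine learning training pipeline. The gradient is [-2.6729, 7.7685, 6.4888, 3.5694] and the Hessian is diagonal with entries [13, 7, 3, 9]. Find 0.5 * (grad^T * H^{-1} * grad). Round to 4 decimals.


Step 1: H is diagonal, so H^(-1) * g = [-0.2056, 1.1098, 2.1629, 0.3966].
Step 2: g^T H^(-1) g = sum_i g_i^2 / H_ii
  = (-2.6729)^2/13 + (7.7685)^2/7 + (6.4888)^2/3 + (3.5694)^2/9
  = 0.5496 + 8.6214 + 14.0348 + 1.4156 = 24.6214
Step 3: Objective decrease = 0.5 * g^T H^(-1) g = 12.3107


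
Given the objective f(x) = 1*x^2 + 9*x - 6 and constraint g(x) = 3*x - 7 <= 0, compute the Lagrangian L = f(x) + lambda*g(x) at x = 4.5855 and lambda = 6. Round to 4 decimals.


Step 1: Evaluate f(x).
f(4.5855) = 1*4.5855^2 + 9*4.5855 - 6 = 56.2963
Step 2: Evaluate g(x).
g(4.5855) = 3*4.5855 - 7 = 6.7565
Step 3: Compute Lagrangian.
L = 56.2963 + 6*6.7565 = 96.8353


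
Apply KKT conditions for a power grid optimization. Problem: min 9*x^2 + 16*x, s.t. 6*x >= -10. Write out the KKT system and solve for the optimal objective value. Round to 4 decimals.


Step 1: Try lambda = 0 (constraint inactive).
Stationarity: 2*9*x + 16 = 0
x* = -16/(2*9) = -8/9 = -0.8889 (rounded; the exact value -8/9 is used below)
Check constraint: 6*-0.8889 = -5.3334 >= -10 -- satisfied.
Step 2: Compute optimal value.
f(x*) = 9*(-8/9)^2 + 16*(-8/9) = -7.1111


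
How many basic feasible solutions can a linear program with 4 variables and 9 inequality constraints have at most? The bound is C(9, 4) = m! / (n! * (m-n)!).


Each vertex corresponds to some choice of n active constraints out of m, so the number of vertices is at most C(m, n) = m! / (n!(m-n)!).
m = 9, n = 4
Numerator: 9 * 8 * 7 * 6
Denominator: 4! = 24
C(9, 4) = 126


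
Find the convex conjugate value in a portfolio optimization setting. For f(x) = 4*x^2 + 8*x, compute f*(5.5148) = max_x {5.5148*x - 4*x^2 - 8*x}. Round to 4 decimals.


f*(y) = sup_x {y*x - a*x^2 - b*x} = sup_x {(y-b)*x - a*x^2}
FOC: (y - b) - 2a*x = 0 => x* = (y - b)/(2a)
x* = (5.5148 - 8)/(2*4) = -0.3107
f*(5.5148) = (y-b)^2/(4a) = (5.5148 - 8)^2/(4*4)
= 6.1762/16 = 0.386


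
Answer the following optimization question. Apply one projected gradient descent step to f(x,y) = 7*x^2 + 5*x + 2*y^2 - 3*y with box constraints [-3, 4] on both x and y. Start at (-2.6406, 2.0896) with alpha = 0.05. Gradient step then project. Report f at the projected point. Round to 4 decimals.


Step 1: Compute gradient at (-2.6406, 2.0896).
grad_x = 2*7*-2.6406 + 5 = -31.9684
grad_y = 2*2*2.0896 - 3 = 5.3584
Step 2: Gradient step.
x_raw = -2.6406 - 0.05*-31.9684 = -1.0422
y_raw = 2.0896 - 0.05*5.3584 = 1.8217
Step 3: Project onto [-3, 4].
x_proj = clip(-1.0422) = -1.0422
y_proj = clip(1.8217) = 1.8217
Step 4: Evaluate f.
f(-1.0422, 1.8217) = 3.5641


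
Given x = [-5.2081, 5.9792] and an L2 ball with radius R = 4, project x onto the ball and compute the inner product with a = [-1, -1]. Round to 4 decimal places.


Step 1: Compute ||x|| (intermediates to 6 decimals).
||x|| = sqrt((-5.2081)^2 + 5.9792^2) = 7.929384
Step 2: Project.
Since ||x|| > R, scale = R/||x|| = 4/7.929384 = 0.504453, proj(x) = scale * x
proj(x) = [-2.627242, 3.016225]
Step 3: Dot product.
a^T * proj(x) = -1*(-2.627242) - 1*3.016225 = -0.389


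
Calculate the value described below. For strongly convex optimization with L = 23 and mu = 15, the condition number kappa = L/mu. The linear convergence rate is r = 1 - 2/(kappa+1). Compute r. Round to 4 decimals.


Step 1: Compute the condition number.
kappa = L/mu = 23/15 = 1.5333
Step 2: Compute the convergence rate.
r = 1 - 2/(kappa + 1) = 1 - 2*mu/(L + mu) = (L - mu)/(L + mu) = 8/38 = 0.2105


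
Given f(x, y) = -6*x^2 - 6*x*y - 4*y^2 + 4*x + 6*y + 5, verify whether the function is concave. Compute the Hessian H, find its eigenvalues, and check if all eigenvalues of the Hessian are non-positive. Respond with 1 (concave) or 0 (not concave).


The Hessian of f(x,y) = -6*x^2 - 6*x*y - 4*y^2 + 4*x + 6*y + 5 is:
H = [[-12, -6], [-6, -8]]
Trace = -12 - 8 = -20
Determinant = -12*-8 - (-6)^2 = 60
Discriminant = (-20)^2 - 4*60 = 160.0
Eigenvalues: lambda_1 = -16.3246, lambda_2 = -3.6754
The function is concave.

1


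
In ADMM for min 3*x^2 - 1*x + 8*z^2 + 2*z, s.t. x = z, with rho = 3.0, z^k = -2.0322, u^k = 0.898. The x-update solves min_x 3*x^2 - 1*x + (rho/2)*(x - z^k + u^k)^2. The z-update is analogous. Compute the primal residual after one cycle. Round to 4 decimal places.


ADMM iteration with rho = 3.0, z^k = -2.0322, u^k = 0.898
Step 1: x-update.
Minimize 3*x^2 - 1*x + (3.0/2)*(x + 2.0322 + 0.898)^2
FOC: (2*3 + 3.0)*x = 1 + 3.0*(-2.0322 - 0.898)
x^{k+1} = -0.8656
Step 2: z-update.
Minimize 8*z^2 + 2*z + (3.0/2)*(-0.8656 - z + 0.898)^2
FOC: (2*8 + 3.0)*z = -2 + 3.0*(-0.8656 + 0.898)
z^{k+1} = -0.1002
Step 3: u-update.
u^{k+1} = 0.898 - 0.8656 + 0.1002 = 0.1325
Step 4: Primal residual = |-0.8656 + 0.1002| = 0.7655


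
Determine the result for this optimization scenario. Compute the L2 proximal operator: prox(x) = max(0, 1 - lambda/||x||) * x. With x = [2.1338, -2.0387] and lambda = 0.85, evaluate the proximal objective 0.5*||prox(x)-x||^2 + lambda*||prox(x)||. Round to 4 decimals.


Step 1: Compute ||x||.
||x|| = 2.9512
Step 2: Compute scaling factor.
scale = max(0, 1 - 0.85/2.9512) = 0.712
Step 3: prox(x) = [1.5192, -1.4515]
||prox(x)|| = 2.1012
Step 4: Proximal objective.
0.5*||prox-x||^2 = 0.3613
lambda*||prox|| = 1.786
Total = 2.1472


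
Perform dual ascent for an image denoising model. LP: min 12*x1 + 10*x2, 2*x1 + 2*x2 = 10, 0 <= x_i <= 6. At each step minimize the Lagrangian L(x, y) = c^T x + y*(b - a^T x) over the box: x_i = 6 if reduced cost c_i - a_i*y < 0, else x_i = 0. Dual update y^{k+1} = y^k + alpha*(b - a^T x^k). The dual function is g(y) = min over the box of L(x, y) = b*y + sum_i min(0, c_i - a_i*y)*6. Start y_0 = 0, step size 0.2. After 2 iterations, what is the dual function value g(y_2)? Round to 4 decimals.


Dual ascent for LP: min 12*x1 + 10*x2, 2*x1 + 2*x2 = 10, 0 <= x_i <= 6
Step 1: y^k = 0.0, reduced costs: (12.0, 10.0)
  x^k = (0.0, 0.0), subgradient = b - a^T x = 10.0
  y^{k+1} = 0.0 + 0.2*10.0 = 2.0
Step 2: y^k = 2.0, reduced costs: (8.0, 6.0)
  x^k = (0.0, 0.0), subgradient = b - a^T x = 10.0
  y^{k+1} = 2.0 + 0.2*10.0 = 4.0
Dual objective at y_2 = 4.0: reduced costs (4.0, 2.0), box minimizer x = (0.0, 0.0)
g(y_2) = b*y + (c1 - a1*y)*x1 + (c2 - a2*y)*x2 = 10*4.0 + 4.0*0.0 + 2.0*0.0 = 40.0 + 0.0 + 0.0 = 40.0


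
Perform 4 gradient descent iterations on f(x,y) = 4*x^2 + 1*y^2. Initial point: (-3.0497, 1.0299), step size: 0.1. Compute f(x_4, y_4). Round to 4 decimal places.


Gradient descent on f(x,y) = 4*x^2 + 1*y^2.
Starting point: (-3.0497, 1.0299), alpha = 0.1
Step 1: grad_x = 2*4*-3.0497 = -24.3976, grad_y = 2*1*1.0299 = 2.0598
  x_1 = -3.0497 - 0.1*-24.3976 = -0.6099
  y_1 = 1.0299 - 0.1*2.0598 = 0.8239
Step 2: grad_x = 2*4*-0.6099 = -4.8795, grad_y = 2*1*0.8239 = 1.6478
  x_2 = -0.6099 - 0.1*-4.8795 = -0.122
  y_2 = 0.8239 - 0.1*1.6478 = 0.6591
Step 3: grad_x = 2*4*-0.122 = -0.9759, grad_y = 2*1*0.6591 = 1.3183
  x_3 = -0.122 - 0.1*-0.9759 = -0.0244
  y_3 = 0.6591 - 0.1*1.3183 = 0.5273
Step 4: grad_x = 2*4*-0.0244 = -0.1952, grad_y = 2*1*0.5273 = 1.0546
  x_4 = -0.0244 - 0.1*-0.1952 = -0.0049
  y_4 = 0.5273 - 0.1*1.0546 = 0.4218
f(-0.0049, 0.4218) = 4*(-0.0049)^2 + 1*0.4218^2 = 0.1781


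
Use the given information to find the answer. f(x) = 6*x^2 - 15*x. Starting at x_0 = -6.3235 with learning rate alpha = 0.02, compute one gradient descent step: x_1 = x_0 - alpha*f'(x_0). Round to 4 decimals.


We compute the gradient at x_0 and apply the update.
f'(x) = 12*x - 15
f'(-6.3235) = 12*-6.3235 - 15 = -90.882
x_1 = -6.3235 - 0.02*-90.882 = -4.5059


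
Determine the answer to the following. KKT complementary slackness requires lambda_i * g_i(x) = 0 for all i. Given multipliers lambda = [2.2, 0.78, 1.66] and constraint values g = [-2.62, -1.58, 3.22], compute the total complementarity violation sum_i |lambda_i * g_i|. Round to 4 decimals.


KKT complementary slackness check:
lambda_1 * g_1 = 2.2 * -2.62 = -5.764
lambda_2 * g_2 = 0.78 * -1.58 = -1.2324
lambda_3 * g_3 = 1.66 * 3.22 = 5.3452
Total violation = 5.764 + 1.2324 + 5.3452 = 12.3416


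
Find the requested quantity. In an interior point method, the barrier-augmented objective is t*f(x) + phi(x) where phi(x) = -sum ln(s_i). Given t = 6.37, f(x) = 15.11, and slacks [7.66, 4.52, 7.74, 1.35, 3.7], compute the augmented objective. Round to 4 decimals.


Step 1: Compute log-barrier.
ln values: [2.036, 1.5085, 2.0464, 0.3001, 1.3083]
phi = -(2.036 + 1.5085 + 2.0464 + 0.3001 + 1.3083) = -7.1994
Step 2: Compute augmented objective.
t*f(x) = 6.37*15.11 = 96.2507
Total = 96.2507 - 7.1994 = 89.0513


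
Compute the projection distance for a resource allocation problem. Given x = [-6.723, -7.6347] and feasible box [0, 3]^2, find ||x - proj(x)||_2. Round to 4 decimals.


Project each component onto [0, 3].
clip(-6.723) = 0.0, clip(-7.6347) = 0.0
Projection = [0.0, 0.0]
Squared diffs: [45.1987, 58.2886]
Distance = sqrt(103.4873) = 10.1729


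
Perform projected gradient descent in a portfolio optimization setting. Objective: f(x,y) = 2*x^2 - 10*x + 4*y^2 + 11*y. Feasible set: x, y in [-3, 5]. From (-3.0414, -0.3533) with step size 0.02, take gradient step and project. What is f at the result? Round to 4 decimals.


Step 1: Compute gradient at (-3.0414, -0.3533).
grad_x = 2*2*-3.0414 - 10 = -22.1656
grad_y = 2*4*-0.3533 + 11 = 8.1736
Step 2: Gradient step.
x_raw = -3.0414 - 0.02*-22.1656 = -2.5981
y_raw = -0.3533 - 0.02*8.1736 = -0.5168
Step 3: Project onto [-3, 5].
x_proj = clip(-2.5981) = -2.5981
y_proj = clip(-0.5168) = -0.5168
Step 4: Evaluate f.
f(-2.5981, -0.5168) = 34.8647


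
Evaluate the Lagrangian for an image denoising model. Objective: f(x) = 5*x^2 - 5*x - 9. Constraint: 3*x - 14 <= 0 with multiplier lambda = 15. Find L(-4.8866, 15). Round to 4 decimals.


Step 1: Evaluate f(x).
f(-4.8866) = 5*(-4.8866)^2 - 5*(-4.8866) - 9 = 134.8273
Step 2: Evaluate g(x).
g(-4.8866) = 3*-4.8866 - 14 = -28.6598
Step 3: Compute Lagrangian.
L = 134.8273 + 15*-28.6598 = -295.0697


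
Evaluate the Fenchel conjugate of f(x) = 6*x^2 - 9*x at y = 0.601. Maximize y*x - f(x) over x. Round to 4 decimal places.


f*(y) = sup_x {y*x - a*x^2 - b*x} = sup_x {(y-b)*x - a*x^2}
FOC: (y - b) - 2a*x = 0 => x* = (y - b)/(2a)
x* = (0.601 + 9)/(2*6) = 0.8001
f*(0.601) = (y-b)^2/(4a) = (0.601 + 9)^2/(4*6)
= 92.1792/24 = 3.8408


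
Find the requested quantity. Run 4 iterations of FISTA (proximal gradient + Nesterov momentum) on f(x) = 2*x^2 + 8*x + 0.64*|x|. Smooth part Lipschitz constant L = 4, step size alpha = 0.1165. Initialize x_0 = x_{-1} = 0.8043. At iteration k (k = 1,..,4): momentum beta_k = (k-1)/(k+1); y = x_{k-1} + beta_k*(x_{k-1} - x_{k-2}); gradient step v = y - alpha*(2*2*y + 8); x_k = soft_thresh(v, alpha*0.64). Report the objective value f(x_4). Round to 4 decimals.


FISTA on f(x) = 2*x^2 + 8*x + 0.64*|x|
L = 4, alpha = 0.1165
Iteration 1: beta = 0.0, y = 0.8043 + 0.0*(0.8043 - 0.8043) = 0.8043
  grad(y) = 11.2172, v = y - alpha*grad = -0.5025
  prox(v) = soft_thresh(-0.5025, 0.0746) = -0.4279
Iteration 2: beta = 0.3333, y = -0.4279 + 0.3333*(-0.4279 - 0.8043) = -0.8387
  grad(y) = 4.6452, v = y - alpha*grad = -1.3799
  prox(v) = soft_thresh(-1.3799, 0.0746) = -1.3053
Iteration 3: beta = 0.5, y = -1.3053 + 0.5*(-1.3053 + 0.4279) = -1.744
  grad(y) = 1.0241, v = y - alpha*grad = -1.8633
  prox(v) = soft_thresh(-1.8633, 0.0746) = -1.7887
Iteration 4: beta = 0.6, y = -1.7887 + 0.6*(-1.7887 + 1.3053) = -2.0788
  grad(y) = -0.3151, v = y - alpha*grad = -2.0421
  prox(v) = soft_thresh(-2.0421, 0.0746) = -1.9675
f(x_4) = 2*(-1.9675)^2 + 8*(-1.9675) + 0.64*|-1.9675| = -6.7387


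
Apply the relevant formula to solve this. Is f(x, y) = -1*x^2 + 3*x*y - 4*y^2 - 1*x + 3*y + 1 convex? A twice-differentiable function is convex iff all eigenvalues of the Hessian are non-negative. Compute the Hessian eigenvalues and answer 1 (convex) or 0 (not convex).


The Hessian of f(x,y) = -1*x^2 + 3*x*y - 4*y^2 - 1*x + 3*y + 1 is:
H = [[-2, 3], [3, -8]]
Trace = -2 - 8 = -10
Determinant = -2*-8 - (3)^2 = 7
Discriminant = (-10)^2 - 4*7 = 72.0
Eigenvalues: lambda_1 = -9.2426, lambda_2 = -0.7574
The function is not convex.

0


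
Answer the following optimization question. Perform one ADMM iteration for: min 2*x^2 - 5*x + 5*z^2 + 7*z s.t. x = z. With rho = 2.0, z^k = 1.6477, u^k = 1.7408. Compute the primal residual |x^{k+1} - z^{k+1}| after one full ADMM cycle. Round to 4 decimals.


ADMM iteration with rho = 2.0, z^k = 1.6477, u^k = 1.7408
Step 1: x-update.
Minimize 2*x^2 - 5*x + (2.0/2)*(x - 1.6477 + 1.7408)^2
FOC: (2*2 + 2.0)*x = 5 + 2.0*(1.6477 - 1.7408)
x^{k+1} = 0.8023
Step 2: z-update.
Minimize 5*z^2 + 7*z + (2.0/2)*(0.8023 - z + 1.7408)^2
FOC: (2*5 + 2.0)*z = -7 + 2.0*(0.8023 + 1.7408)
z^{k+1} = -0.1595
Step 3: u-update.
u^{k+1} = 1.7408 + 0.8023 + 0.1595 = 2.7026
Step 4: Primal residual = |0.8023 + 0.1595| = 0.9618


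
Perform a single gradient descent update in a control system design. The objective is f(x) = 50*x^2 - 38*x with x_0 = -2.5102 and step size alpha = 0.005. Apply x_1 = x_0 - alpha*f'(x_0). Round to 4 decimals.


We compute the gradient at x_0 and apply the update.
f'(x) = 100*x - 38
f'(-2.5102) = 100*-2.5102 - 38 = -289.02
x_1 = -2.5102 - 0.005*-289.02 = -1.0651


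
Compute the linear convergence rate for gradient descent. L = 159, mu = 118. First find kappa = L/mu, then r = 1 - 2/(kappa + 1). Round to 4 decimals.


Step 1: Compute the condition number.
kappa = L/mu = 159/118 = 1.3475
Step 2: Compute the convergence rate.
r = 1 - 2/(kappa + 1) = 1 - 2*mu/(L + mu) = (L - mu)/(L + mu) = 41/277 = 0.148


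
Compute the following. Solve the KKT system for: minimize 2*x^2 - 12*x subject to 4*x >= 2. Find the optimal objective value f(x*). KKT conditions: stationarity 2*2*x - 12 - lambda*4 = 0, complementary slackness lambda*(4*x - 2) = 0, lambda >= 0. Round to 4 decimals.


Step 1: Try lambda = 0 (constraint inactive).
Stationarity: 2*2*x - 12 = 0
x* = 12/(2*2) = 3.0
Check constraint: 4*3.0 = 12.0 >= 2 -- satisfied.
Step 2: Compute optimal value.
f(x*) = 2*3.0^2 - 12*3.0 = -18.0


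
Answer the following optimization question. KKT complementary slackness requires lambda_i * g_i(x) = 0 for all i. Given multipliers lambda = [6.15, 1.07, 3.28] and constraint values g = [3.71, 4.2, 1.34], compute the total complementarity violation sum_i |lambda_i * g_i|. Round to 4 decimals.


KKT complementary slackness check:
lambda_1 * g_1 = 6.15 * 3.71 = 22.8165
lambda_2 * g_2 = 1.07 * 4.2 = 4.494
lambda_3 * g_3 = 3.28 * 1.34 = 4.3952
Total violation = 22.8165 + 4.494 + 4.3952 = 31.7057


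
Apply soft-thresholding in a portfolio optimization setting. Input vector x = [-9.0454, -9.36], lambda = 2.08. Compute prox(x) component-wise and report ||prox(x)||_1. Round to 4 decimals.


Soft-thresholding with lambda = 2.08:
prox(-9.0454) = sign(-9.0454)*max(|-9.0454| - 2.08, 0) = -6.9654
prox(-9.36) = sign(-9.36)*max(|-9.36| - 2.08, 0) = -7.28
prox(x) = [-6.9654, -7.28]
||prox(x)||_1 = 6.9654 + 7.28 = 14.2454


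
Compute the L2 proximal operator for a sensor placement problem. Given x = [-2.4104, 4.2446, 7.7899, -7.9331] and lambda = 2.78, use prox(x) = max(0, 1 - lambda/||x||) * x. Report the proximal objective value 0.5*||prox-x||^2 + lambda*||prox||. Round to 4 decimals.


Step 1: Compute ||x||.
||x|| = 12.1426
Step 2: Compute scaling factor.
scale = max(0, 1 - 2.78/12.1426) = 0.7711
Step 3: prox(x) = [-1.8585, 3.2728, 6.0064, -6.1169]
||prox(x)|| = 9.3626
Step 4: Proximal objective.
0.5*||prox-x||^2 = 3.8642
lambda*||prox|| = 26.028
Total = 29.8923


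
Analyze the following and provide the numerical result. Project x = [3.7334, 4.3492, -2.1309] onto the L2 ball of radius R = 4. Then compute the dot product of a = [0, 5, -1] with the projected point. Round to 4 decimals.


Step 1: Compute ||x|| (intermediates to 6 decimals).
||x|| = sqrt(3.7334^2 + 4.3492^2 + (-2.1309)^2) = 6.115108
Step 2: Project.
Since ||x|| > R, scale = R/||x|| = 4/6.115108 = 0.654118, proj(x) = scale * x
proj(x) = [2.442084, 2.84489, -1.39386]
Step 3: Dot product.
a^T * proj(x) = 0*2.442084 + 5*2.84489 - 1*(-1.39386) = 15.6183


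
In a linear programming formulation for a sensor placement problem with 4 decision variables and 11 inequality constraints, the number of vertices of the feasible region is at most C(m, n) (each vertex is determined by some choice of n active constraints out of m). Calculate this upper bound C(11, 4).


Each vertex corresponds to some choice of n active constraints out of m, so the number of vertices is at most C(m, n) = m! / (n!(m-n)!).
m = 11, n = 4
Numerator: 11 * 10 * 9 * 8
Denominator: 4! = 24
C(11, 4) = 330


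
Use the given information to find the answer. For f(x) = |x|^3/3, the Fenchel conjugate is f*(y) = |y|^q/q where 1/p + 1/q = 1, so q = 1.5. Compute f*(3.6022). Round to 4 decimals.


The conjugate exponent q satisfies 1/p + 1/q = 1.
p = 3, so q = 3/(3 - 1) = 1.5
|y|^q = 3.6022^1.5 = 6.8368
f*(3.6022) = 6.8368 / 1.5 = 4.5579


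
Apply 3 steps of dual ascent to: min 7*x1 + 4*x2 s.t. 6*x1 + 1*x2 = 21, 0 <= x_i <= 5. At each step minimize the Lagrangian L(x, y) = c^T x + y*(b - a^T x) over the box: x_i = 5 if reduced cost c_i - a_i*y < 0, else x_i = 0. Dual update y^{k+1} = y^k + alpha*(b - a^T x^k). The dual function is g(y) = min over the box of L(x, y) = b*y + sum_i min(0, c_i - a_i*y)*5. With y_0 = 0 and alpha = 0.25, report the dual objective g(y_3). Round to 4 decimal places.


Dual ascent for LP: min 7*x1 + 4*x2, 6*x1 + 1*x2 = 21, 0 <= x_i <= 5
Step 1: y^k = 0.0, reduced costs: (7.0, 4.0)
  x^k = (0.0, 0.0), subgradient = b - a^T x = 21.0
  y^{k+1} = 0.0 + 0.25*21.0 = 5.25
Step 2: y^k = 5.25, reduced costs: (-24.5, -1.25)
  x^k = (5.0, 5.0), subgradient = b - a^T x = -14.0
  y^{k+1} = 5.25 + 0.25*-14.0 = 1.75
Step 3: y^k = 1.75, reduced costs: (-3.5, 2.25)
  x^k = (5.0, 0.0), subgradient = b - a^T x = -9.0
  y^{k+1} = 1.75 + 0.25*-9.0 = -0.5
Dual objective at y_3 = -0.5: reduced costs (10.0, 4.5), box minimizer x = (0.0, 0.0)
g(y_3) = b*y + (c1 - a1*y)*x1 + (c2 - a2*y)*x2 = 21*(-0.5) + 10.0*0.0 + 4.5*0.0 = -10.5 + 0.0 + 0.0 = -10.5


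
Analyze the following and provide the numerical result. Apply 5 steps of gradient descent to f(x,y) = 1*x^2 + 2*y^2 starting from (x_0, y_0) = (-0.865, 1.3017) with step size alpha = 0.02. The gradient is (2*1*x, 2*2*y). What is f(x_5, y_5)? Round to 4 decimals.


Gradient descent on f(x,y) = 1*x^2 + 2*y^2.
Starting point: (-0.865, 1.3017), alpha = 0.02
Step 1: grad_x = 2*1*-0.865 = -1.73, grad_y = 2*2*1.3017 = 5.2068
  x_1 = -0.865 - 0.02*-1.73 = -0.8304
  y_1 = 1.3017 - 0.02*5.2068 = 1.1976
Step 2: grad_x = 2*1*-0.8304 = -1.6608, grad_y = 2*2*1.1976 = 4.7903
  x_2 = -0.8304 - 0.02*-1.6608 = -0.7972
  y_2 = 1.1976 - 0.02*4.7903 = 1.1018
Step 3: grad_x = 2*1*-0.7972 = -1.5944, grad_y = 2*2*1.1018 = 4.407
  x_3 = -0.7972 - 0.02*-1.5944 = -0.7653
  y_3 = 1.1018 - 0.02*4.407 = 1.0136
Step 4: grad_x = 2*1*-0.7653 = -1.5306, grad_y = 2*2*1.0136 = 4.0545
  x_4 = -0.7653 - 0.02*-1.5306 = -0.7347
  y_4 = 1.0136 - 0.02*4.0545 = 0.9325
Step 5: grad_x = 2*1*-0.7347 = -1.4694, grad_y = 2*2*0.9325 = 3.7301
  x_5 = -0.7347 - 0.02*-1.4694 = -0.7053
  y_5 = 0.9325 - 0.02*3.7301 = 0.8579
f(-0.7053, 0.8579) = 1*(-0.7053)^2 + 2*0.8579^2 = 1.9695


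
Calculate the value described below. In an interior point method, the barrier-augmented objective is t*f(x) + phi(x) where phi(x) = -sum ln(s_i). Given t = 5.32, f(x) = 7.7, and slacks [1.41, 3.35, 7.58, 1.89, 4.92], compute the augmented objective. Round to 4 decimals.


Step 1: Compute log-barrier.
ln values: [0.3436, 1.209, 2.0255, 0.6366, 1.5933]
phi = -(0.3436 + 1.209 + 2.0255 + 0.6366 + 1.5933) = -5.8079
Step 2: Compute augmented objective.
t*f(x) = 5.32*7.7 = 40.964
Total = 40.964 - 5.8079 = 35.1561


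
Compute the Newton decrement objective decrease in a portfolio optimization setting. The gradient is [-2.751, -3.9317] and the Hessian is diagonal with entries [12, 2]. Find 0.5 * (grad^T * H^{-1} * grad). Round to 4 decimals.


Step 1: H is diagonal, so H^(-1) * g = [-0.2293, -1.9659].
Step 2: g^T H^(-1) g = sum_i g_i^2 / H_ii
  = (-2.751)^2/12 + (-3.9317)^2/2
  = 0.6307 + 7.7291 = 8.3598
Step 3: Objective decrease = 0.5 * g^T H^(-1) g = 4.1799


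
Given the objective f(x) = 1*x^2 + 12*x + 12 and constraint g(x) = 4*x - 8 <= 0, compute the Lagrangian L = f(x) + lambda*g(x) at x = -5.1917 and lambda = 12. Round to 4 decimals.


Step 1: Evaluate f(x).
f(-5.1917) = 1*(-5.1917)^2 + 12*(-5.1917) + 12 = -23.3467
Step 2: Evaluate g(x).
g(-5.1917) = 4*-5.1917 - 8 = -28.7668
Step 3: Compute Lagrangian.
L = -23.3467 + 12*-28.7668 = -368.5483


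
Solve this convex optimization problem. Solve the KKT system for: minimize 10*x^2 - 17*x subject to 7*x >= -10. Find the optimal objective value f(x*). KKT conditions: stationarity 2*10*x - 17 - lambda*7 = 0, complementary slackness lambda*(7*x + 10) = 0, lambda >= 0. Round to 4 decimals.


Step 1: Try lambda = 0 (constraint inactive).
Stationarity: 2*10*x - 17 = 0
x* = 17/(2*10) = 0.85
Check constraint: 7*0.85 = 5.95 >= -10 -- satisfied.
Step 2: Compute optimal value.
f(x*) = 10*0.85^2 - 17*0.85 = -7.225


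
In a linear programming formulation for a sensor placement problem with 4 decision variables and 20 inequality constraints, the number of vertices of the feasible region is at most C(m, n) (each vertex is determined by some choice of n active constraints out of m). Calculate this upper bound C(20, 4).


Each vertex corresponds to some choice of n active constraints out of m, so the number of vertices is at most C(m, n) = m! / (n!(m-n)!).
m = 20, n = 4
Numerator: 20 * 19 * 18 * 17
Denominator: 4! = 24
C(20, 4) = 4845
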